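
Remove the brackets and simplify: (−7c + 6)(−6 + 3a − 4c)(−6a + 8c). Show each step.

36ac + 144c^2 + 126a^2c − 336ac^2 + 224c^3 + 216a − 288c − 108a^2

(−7c + 6)(−6 + 3a − 4c)(−6a + 8c)
= (42c − 21ac + 28c^2 − 36 + 18a − 24c)(−6a + 8c)    [distributive law]
= (18c − 21ac + 28c^2 − 36 + 18a)(−6a + 8c)    [combine like terms]
= −108ac + 144c^2 + 126a^2c − 168ac^2 − 168ac^2 + 224c^3 + 216a − 288c − 108a^2 + 144ac    [distributive law]
= 36ac + 144c^2 + 126a^2c − 336ac^2 + 224c^3 + 216a − 288c − 108a^2    [combine like terms]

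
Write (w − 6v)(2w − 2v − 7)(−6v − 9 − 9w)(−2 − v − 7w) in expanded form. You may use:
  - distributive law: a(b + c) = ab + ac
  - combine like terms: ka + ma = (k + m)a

(w − 6v)(2w − 2v − 7)(−6v − 9 − 9w)(−2 − v − 7w)
= (2w^2 − 2vw − 7w − 12vw + 12v^2 + 42v)(−6v − 9 − 9w)(−2 − v − 7w)    [distributive law]
= (2w^2 − 14vw − 7w + 12v^2 + 42v)(−6v − 9 − 9w)(−2 − v − 7w)    [combine like terms]
= (−12vw^2 − 18w^2 − 18w^3 + 84v^2w + 126vw + 126vw^2 + 42vw + 63w + 63w^2 − 72v^3 − 108v^2 − 108v^2w − 252v^2 − 378v − 378vw)(−2 − v − 7w)    [distributive law]
= (114vw^2 + 45w^2 − 18w^3 − 24v^2w − 210vw + 63w − 72v^3 − 360v^2 − 378v)(−2 − v − 7w)    [combine like terms]
= −228vw^2 − 114v^2w^2 − 798vw^3 − 90w^2 − 45vw^2 − 315w^3 + 36w^3 + 18vw^3 + 126w^4 + 48v^2w + 24v^3w + 168v^2w^2 + 420vw + 210v^2w + 1470vw^2 − 126w − 63vw − 441w^2 + 144v^3 + 72v^4 + 504v^3w + 720v^2 + 360v^3 + 2520v^2w + 756v + 378v^2 + 2646vw    [distributive law]
= 1197vw^2 + 54v^2w^2 − 780vw^3 − 531w^2 − 279w^3 + 126w^4 + 2778v^2w + 528v^3w + 3003vw − 126w + 504v^3 + 72v^4 + 1098v^2 + 756v    [combine like terms]

1197vw^2 + 54v^2w^2 − 780vw^3 − 531w^2 − 279w^3 + 126w^4 + 2778v^2w + 528v^3w + 3003vw − 126w + 504v^3 + 72v^4 + 1098v^2 + 756v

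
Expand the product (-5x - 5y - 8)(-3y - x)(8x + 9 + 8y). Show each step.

200x²y + 436xy + 280xy² + 40x³ + 109x² + 327y² + 120y³ + 216y + 72x

(-5x - 5y - 8)(-3y - x)(8x + 9 + 8y)
= (15xy + 5x² + 15y² + 5xy + 24y + 8x)(8x + 9 + 8y)    [distributive law]
= (20xy + 5x² + 15y² + 24y + 8x)(8x + 9 + 8y)    [combine like terms]
= 160x²y + 180xy + 160xy² + 40x³ + 45x² + 40x²y + 120xy² + 135y² + 120y³ + 192xy + 216y + 192y² + 64x² + 72x + 64xy    [distributive law]
= 200x²y + 436xy + 280xy² + 40x³ + 109x² + 327y² + 120y³ + 216y + 72x    [combine like terms]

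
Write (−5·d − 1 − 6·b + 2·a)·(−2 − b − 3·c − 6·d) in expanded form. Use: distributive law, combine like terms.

(−5·d − 1 − 6·b + 2·a)·(−2 − b − 3·c − 6·d)
= 10·d + 5·b·d + 15·c·d + 30·d^2 + 2 + b + 3·c + 6·d + 12·b + 6·b^2 + 18·b·c + 36·b·d − 4·a − 2·a·b − 6·a·c − 12·a·d    [distributive law]
= 16·d + 41·b·d + 15·c·d + 30·d^2 + 2 + 13·b + 3·c + 6·b^2 + 18·b·c − 4·a − 2·a·b − 6·a·c − 12·a·d    [combine like terms]

16·d + 41·b·d + 15·c·d + 30·d^2 + 2 + 13·b + 3·c + 6·b^2 + 18·b·c − 4·a − 2·a·b − 6·a·c − 12·a·d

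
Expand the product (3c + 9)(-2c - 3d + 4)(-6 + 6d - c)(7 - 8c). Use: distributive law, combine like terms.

294c^2 - 294c^3 - 549c^2d + 216c^3d - 48c^4 - 2709cd + 918cd^2 + 432c^2d^2 + 2646d - 1134d^2 - 1512 + 1728c

(3c + 9)(-2c - 3d + 4)(-6 + 6d - c)(7 - 8c)
= (-6c^2 - 9cd + 12c - 18c - 27d + 36)(-6 + 6d - c)(7 - 8c)    [distributive law]
= (-6c^2 - 9cd - 6c - 27d + 36)(-6 + 6d - c)(7 - 8c)    [combine like terms]
= (36c^2 - 36c^2d + 6c^3 + 54cd - 54cd^2 + 9c^2d + 36c - 36cd + 6c^2 + 162d - 162d^2 + 27cd - 216 + 216d - 36c)(7 - 8c)    [distributive law]
= (42c^2 - 27c^2d + 6c^3 + 45cd - 54cd^2 + 378d - 162d^2 - 216)(7 - 8c)    [combine like terms]
= 294c^2 - 336c^3 - 189c^2d + 216c^3d + 42c^3 - 48c^4 + 315cd - 360c^2d - 378cd^2 + 432c^2d^2 + 2646d - 3024cd - 1134d^2 + 1296cd^2 - 1512 + 1728c    [distributive law]
= 294c^2 - 294c^3 - 549c^2d + 216c^3d - 48c^4 - 2709cd + 918cd^2 + 432c^2d^2 + 2646d - 1134d^2 - 1512 + 1728c    [combine like terms]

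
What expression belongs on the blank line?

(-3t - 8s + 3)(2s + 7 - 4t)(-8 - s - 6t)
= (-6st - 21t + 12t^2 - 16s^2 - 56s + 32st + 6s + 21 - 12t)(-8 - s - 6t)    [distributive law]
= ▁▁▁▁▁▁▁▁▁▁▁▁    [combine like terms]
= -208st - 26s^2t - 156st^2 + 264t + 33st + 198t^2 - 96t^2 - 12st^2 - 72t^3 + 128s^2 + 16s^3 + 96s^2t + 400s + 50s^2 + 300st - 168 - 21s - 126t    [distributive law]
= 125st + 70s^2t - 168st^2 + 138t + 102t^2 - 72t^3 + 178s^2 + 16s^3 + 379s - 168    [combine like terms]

By combine like terms:

(26st - 33t + 12t^2 - 16s^2 - 50s + 21)(-8 - s - 6t)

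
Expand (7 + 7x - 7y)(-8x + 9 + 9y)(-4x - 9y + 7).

(7 + 7x - 7y)(-8x + 9 + 9y)(-4x - 9y + 7)
= (-56x + 63 + 63y - 56x^2 + 63x + 63xy + 56xy - 63y - 63y^2)(-4x - 9y + 7)    [distributive law]
= (7x + 63 - 56x^2 + 119xy - 63y^2)(-4x - 9y + 7)    [combine like terms]
= -28x^2 - 63xy + 49x - 252x - 567y + 441 + 224x^3 + 504x^2y - 392x^2 - 476x^2y - 1071xy^2 + 833xy + 252xy^2 + 567y^3 - 441y^2    [distributive law]
= -420x^2 + 770xy - 203x - 567y + 441 + 224x^3 + 28x^2y - 819xy^2 + 567y^3 - 441y^2    [combine like terms]

-420x^2 + 770xy - 203x - 567y + 441 + 224x^3 + 28x^2y - 819xy^2 + 567y^3 - 441y^2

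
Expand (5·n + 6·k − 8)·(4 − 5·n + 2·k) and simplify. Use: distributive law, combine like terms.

(5·n + 6·k − 8)·(4 − 5·n + 2·k)
= 20·n − 25·n^2 + 10·k·n + 24·k − 30·k·n + 12·k^2 − 32 + 40·n − 16·k    [distributive law]
= 60·n − 25·n^2 − 20·k·n + 8·k + 12·k^2 − 32    [combine like terms]

60·n − 25·n^2 − 20·k·n + 8·k + 12·k^2 − 32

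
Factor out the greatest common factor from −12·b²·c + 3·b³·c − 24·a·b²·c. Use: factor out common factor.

3·b²·c(−4 + b − 8·a)

−12·b²·c + 3·b³·c − 24·a·b²·c
= 3(−4·b²·c + b³·c − 8·a·b²·c)    [factor out 3]
= 3·b²·c(−4 + b − 8·a)    [factor out b²·c]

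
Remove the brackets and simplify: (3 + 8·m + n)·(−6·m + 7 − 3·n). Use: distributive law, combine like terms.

38·m + 21 − 2·n − 48·m^2 − 30·m·n − 3·n^2

(3 + 8·m + n)·(−6·m + 7 − 3·n)
= −18·m + 21 − 9·n − 48·m^2 + 56·m − 24·m·n − 6·m·n + 7·n − 3·n^2    [distributive law]
= 38·m + 21 − 2·n − 48·m^2 − 30·m·n − 3·n^2    [combine like terms]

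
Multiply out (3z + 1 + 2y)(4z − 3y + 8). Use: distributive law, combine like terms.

(3z + 1 + 2y)(4z − 3y + 8)
= 12z^2 − 9yz + 24z + 4z − 3y + 8 + 8yz − 6y^2 + 16y    [distributive law]
= 12z^2 − yz + 28z + 13y + 8 − 6y^2    [combine like terms]

12z^2 − yz + 28z + 13y + 8 − 6y^2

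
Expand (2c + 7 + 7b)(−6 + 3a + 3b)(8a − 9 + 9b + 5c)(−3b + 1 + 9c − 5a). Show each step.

(2c + 7 + 7b)(−6 + 3a + 3b)(8a − 9 + 9b + 5c)(−3b + 1 + 9c − 5a)
= (−12c + 6ac + 6bc − 42 + 21a + 21b − 42b + 21ab + 21b^2)(8a − 9 + 9b + 5c)(−3b + 1 + 9c − 5a)    [distributive law]
= (−12c + 6ac + 6bc − 42 + 21a − 21b + 21ab + 21b^2)(8a − 9 + 9b + 5c)(−3b + 1 + 9c − 5a)    [combine like terms]
= (−96ac + 108c − 108bc − 60c^2 + 48a^2c − 54ac + 54abc + 30ac^2 + 48abc − 54bc + 54b^2c + 30bc^2 − 336a + 378 − 378b − 210c + 168a^2 − 189a + 189ab + 105ac − 168ab + 189b − 189b^2 − 105bc + 168a^2b − 189ab + 189ab^2 + 105abc + 168ab^2 − 189b^2 + 189b^3 + 105b^2c)(−3b + 1 + 9c − 5a)    [distributive law]
= (−45ac − 102c − 267bc − 60c^2 + 48a^2c + 207abc + 30ac^2 + 159b^2c + 30bc^2 − 525a + 378 − 189b + 168a^2 − 168ab − 378b^2 + 168a^2b + 357ab^2 + 189b^3)(−3b + 1 + 9c − 5a)    [combine like terms]
= 135abc − 45ac − 405ac^2 + 225a^2c + 306bc − 102c − 918c^2 + 510ac + 801b^2c − 267bc − 2403bc^2 + 1335abc + 180bc^2 − 60c^2 − 540c^3 + 300ac^2 − 144a^2bc + 48a^2c + 432a^2c^2 − 240a^3c − 621ab^2c + 207abc + 1863abc^2 − 1035a^2bc − 90abc^2 + 30ac^2 + 270ac^3 − 150a^2c^2 − 477b^3c + 159b^2c + 1431b^2c^2 − 795ab^2c − 90b^2c^2 + 30bc^2 + 270bc^3 − 150abc^2 + 1575ab − 525a − 4725ac + 2625a^2 − 1134b + 378 + 3402c − 1890a + 567b^2 − 189b − 1701bc + 945ab − 504a^2b + 168a^2 + 1512a^2c − 840a^3 + 504ab^2 − 168ab − 1512abc + 840a^2b + 1134b^3 − 378b^2 − 3402b^2c + 1890ab^2 − 504a^2b^2 + 168a^2b + 1512a^2bc − 840a^3b − 1071ab^3 + 357ab^2 + 3213ab^2c − 1785a^2b^2 − 567b^4 + 189b^3 + 1701b^3c − 945ab^3    [distributive law]
= 165abc − 4260ac − 75ac^2 + 1785a^2c − 1662bc + 3300c − 978c^2 − 2442b^2c − 2193bc^2 − 540c^3 + 333a^2bc + 282a^2c^2 − 240a^3c + 1797ab^2c + 1623abc^2 + 270ac^3 + 1224b^3c + 1341b^2c^2 + 270bc^3 + 2352ab − 2415a + 2793a^2 − 1323b + 378 + 189b^2 + 504a^2b − 840a^3 + 2751ab^2 + 1323b^3 − 2289a^2b^2 − 840a^3b − 2016ab^3 − 567b^4    [combine like terms]

165abc − 4260ac − 75ac^2 + 1785a^2c − 1662bc + 3300c − 978c^2 − 2442b^2c − 2193bc^2 − 540c^3 + 333a^2bc + 282a^2c^2 − 240a^3c + 1797ab^2c + 1623abc^2 + 270ac^3 + 1224b^3c + 1341b^2c^2 + 270bc^3 + 2352ab − 2415a + 2793a^2 − 1323b + 378 + 189b^2 + 504a^2b − 840a^3 + 2751ab^2 + 1323b^3 − 2289a^2b^2 − 840a^3b − 2016ab^3 − 567b^4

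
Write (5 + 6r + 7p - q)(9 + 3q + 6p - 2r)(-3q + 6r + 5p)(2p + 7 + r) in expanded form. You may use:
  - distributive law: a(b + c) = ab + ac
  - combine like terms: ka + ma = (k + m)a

(5 + 6r + 7p - q)(9 + 3q + 6p - 2r)(-3q + 6r + 5p)(2p + 7 + r)
= (45 + 15q + 30p - 10r + 54r + 18qr + 36pr - 12r^2 + 63p + 21pq + 42p^2 - 14pr - 9q - 3q^2 - 6pq + 2qr)(-3q + 6r + 5p)(2p + 7 + r)    [distributive law]
= (45 + 6q + 93p + 44r + 20qr + 22pr - 12r^2 + 15pq + 42p^2 - 3q^2)(-3q + 6r + 5p)(2p + 7 + r)    [combine like terms]
= (-135q + 270r + 225p - 18q^2 + 36qr + 30pq - 279pq + 558pr + 465p^2 - 132qr + 264r^2 + 220pr - 60q^2r + 120qr^2 + 100pqr - 66pqr + 132pr^2 + 110p^2r + 36qr^2 - 72r^3 - 60pr^2 - 45pq^2 + 90pqr + 75p^2q - 126p^2q + 252p^2r + 210p^3 + 9q^3 - 18q^2r - 15pq^2)(2p + 7 + r)    [distributive law]
= (-135q + 270r + 225p - 18q^2 - 96qr - 249pq + 778pr + 465p^2 + 264r^2 - 78q^2r + 156qr^2 + 124pqr + 72pr^2 + 362p^2r - 72r^3 - 60pq^2 - 51p^2q + 210p^3 + 9q^3)(2p + 7 + r)    [combine like terms]
= -270pq - 945q - 135qr + 540pr + 1890r + 270r^2 + 450p^2 + 1575p + 225pr - 36pq^2 - 126q^2 - 18q^2r - 192pqr - 672qr - 96qr^2 - 498p^2q - 1743pq - 249pqr + 1556p^2r + 5446pr + 778pr^2 + 930p^3 + 3255p^2 + 465p^2r + 528pr^2 + 1848r^2 + 264r^3 - 156pq^2r - 546q^2r - 78q^2r^2 + 312pqr^2 + 1092qr^2 + 156qr^3 + 248p^2qr + 868pqr + 124pqr^2 + 144p^2r^2 + 504pr^2 + 72pr^3 + 724p^3r + 2534p^2r + 362p^2r^2 - 144pr^3 - 504r^3 - 72r^4 - 120p^2q^2 - 420pq^2 - 60pq^2r - 102p^3q - 357p^2q - 51p^2qr + 420p^4 + 1470p^3 + 210p^3r + 18pq^3 + 63q^3 + 9q^3r    [distributive law]
= -2013pq - 945q - 807qr + 6211pr + 1890r + 2118r^2 + 3705p^2 + 1575p - 456pq^2 - 126q^2 - 564q^2r + 427pqr + 996qr^2 - 855p^2q + 4555p^2r + 1810pr^2 + 2400p^3 - 240r^3 - 216pq^2r - 78q^2r^2 + 436pqr^2 + 156qr^3 + 197p^2qr + 506p^2r^2 - 72pr^3 + 934p^3r - 72r^4 - 120p^2q^2 - 102p^3q + 420p^4 + 18pq^3 + 63q^3 + 9q^3r    [combine like terms]

-2013pq - 945q - 807qr + 6211pr + 1890r + 2118r^2 + 3705p^2 + 1575p - 456pq^2 - 126q^2 - 564q^2r + 427pqr + 996qr^2 - 855p^2q + 4555p^2r + 1810pr^2 + 2400p^3 - 240r^3 - 216pq^2r - 78q^2r^2 + 436pqr^2 + 156qr^3 + 197p^2qr + 506p^2r^2 - 72pr^3 + 934p^3r - 72r^4 - 120p^2q^2 - 102p^3q + 420p^4 + 18pq^3 + 63q^3 + 9q^3r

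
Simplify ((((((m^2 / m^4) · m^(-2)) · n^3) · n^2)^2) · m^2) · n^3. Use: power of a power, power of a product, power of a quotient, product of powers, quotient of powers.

((((((m^2 / m^4) · m^(-2)) · n^3) · n^2)^2) · m^2) · n^3
= ((((((m^2 / m^4) · m^(-2)) · n^3)^2) · ((n^2)^2)) · m^2) · n^3    [power of a product]
= ((((((m^2 / m^4) · m^(-2))^2) · ((n^3)^2)) · ((n^2)^2)) · m^2) · n^3    [power of a product]
= ((((((m^2 / m^4)^2) · ((m^(-2))^2)) · ((n^3)^2)) · ((n^2)^2)) · m^2) · n^3    [power of a product]
= (((((((m^2)^2) / ((m^4)^2)) · ((m^(-2))^2)) · ((n^3)^2)) · ((n^2)^2)) · m^2) · n^3    [power of a quotient]
= (((((m^4 / ((m^4)^2)) · ((m^(-2))^2)) · ((n^3)^2)) · ((n^2)^2)) · m^2) · n^3    [power of a power]
= (((((m^4 / m^8) · ((m^(-2))^2)) · ((n^3)^2)) · ((n^2)^2)) · m^2) · n^3    [power of a power]
= ((((m^(-4) · ((m^(-2))^2)) · ((n^3)^2)) · ((n^2)^2)) · m^2) · n^3    [quotient of powers]
= ((((m^(-4) · m^(-4)) · ((n^3)^2)) · ((n^2)^2)) · m^2) · n^3    [power of a power]
= (((m^(-8) · ((n^3)^2)) · ((n^2)^2)) · m^2) · n^3    [product of powers]
= (((m^(-8) · n^6) · ((n^2)^2)) · m^2) · n^3    [power of a power]
= (((m^(-8) · n^6) · n^4) · m^2) · n^3    [power of a power]
= m^(-6)n^13    [product of powers]

m^(-6)n^13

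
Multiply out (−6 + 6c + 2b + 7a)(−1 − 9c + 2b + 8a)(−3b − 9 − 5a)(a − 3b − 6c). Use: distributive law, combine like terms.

(−6 + 6c + 2b + 7a)(−1 − 9c + 2b + 8a)(−3b − 9 − 5a)(a − 3b − 6c)
= (6 + 54c − 12b − 48a − 6c − 54c^2 + 12bc + 48ac − 2b − 18bc + 4b^2 + 16ab − 7a − 63ac + 14ab + 56a^2)(−3b − 9 − 5a)(a − 3b − 6c)    [distributive law]
= (6 + 48c − 14b − 55a − 54c^2 − 6bc − 15ac + 4b^2 + 30ab + 56a^2)(−3b − 9 − 5a)(a − 3b − 6c)    [combine like terms]
= (−18b − 54 − 30a − 144bc − 432c − 240ac + 42b^2 + 126b + 70ab + 165ab + 495a + 275a^2 + 162bc^2 + 486c^2 + 270ac^2 + 18b^2c + 54bc + 30abc + 45abc + 135ac + 75a^2c − 12b^3 − 36b^2 − 20ab^2 − 90ab^2 − 270ab − 150a^2b − 168a^2b − 504a^2 − 280a^3)(a − 3b − 6c)    [distributive law]
= (108b − 54 + 465a − 90bc − 432c − 105ac + 6b^2 − 35ab − 229a^2 + 162bc^2 + 486c^2 + 270ac^2 + 18b^2c + 75abc + 75a^2c − 12b^3 − 110ab^2 − 318a^2b − 280a^3)(a − 3b − 6c)    [combine like terms]
= 108ab − 324b^2 − 648bc − 54a + 162b + 324c + 465a^2 − 1395ab − 2790ac − 90abc + 270b^2c + 540bc^2 − 432ac + 1296bc + 2592c^2 − 105a^2c + 315abc + 630ac^2 + 6ab^2 − 18b^3 − 36b^2c − 35a^2b + 105ab^2 + 210abc − 229a^3 + 687a^2b + 1374a^2c + 162abc^2 − 486b^2c^2 − 972bc^3 + 486ac^2 − 1458bc^2 − 2916c^3 + 270a^2c^2 − 810abc^2 − 1620ac^3 + 18ab^2c − 54b^3c − 108b^2c^2 + 75a^2bc − 225ab^2c − 450abc^2 + 75a^3c − 225a^2bc − 450a^2c^2 − 12ab^3 + 36b^4 + 72b^3c − 110a^2b^2 + 330ab^3 + 660ab^2c − 318a^3b + 954a^2b^2 + 1908a^2bc − 280a^4 + 840a^3b + 1680a^3c    [distributive law]
= −1287ab − 324b^2 + 648bc − 54a + 162b + 324c + 465a^2 − 3222ac + 435abc + 234b^2c − 918bc^2 + 2592c^2 + 1269a^2c + 1116ac^2 + 111ab^2 − 18b^3 + 652a^2b − 229a^3 − 1098abc^2 − 594b^2c^2 − 972bc^3 − 2916c^3 − 180a^2c^2 − 1620ac^3 + 453ab^2c + 18b^3c + 1758a^2bc + 1755a^3c + 318ab^3 + 36b^4 + 844a^2b^2 + 522a^3b − 280a^4    [combine like terms]

−1287ab − 324b^2 + 648bc − 54a + 162b + 324c + 465a^2 − 3222ac + 435abc + 234b^2c − 918bc^2 + 2592c^2 + 1269a^2c + 1116ac^2 + 111ab^2 − 18b^3 + 652a^2b − 229a^3 − 1098abc^2 − 594b^2c^2 − 972bc^3 − 2916c^3 − 180a^2c^2 − 1620ac^3 + 453ab^2c + 18b^3c + 1758a^2bc + 1755a^3c + 318ab^3 + 36b^4 + 844a^2b^2 + 522a^3b − 280a^4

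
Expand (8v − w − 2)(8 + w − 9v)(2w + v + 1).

(8v − w − 2)(8 + w − 9v)(2w + v + 1)
= (64v + 8vw − 72v^2 − 8w − w^2 + 9vw − 16 − 2w + 18v)(2w + v + 1)    [distributive law]
= (82v + 17vw − 72v^2 − 10w − w^2 − 16)(2w + v + 1)    [combine like terms]
= 164vw + 82v^2 + 82v + 34vw^2 + 17v^2w + 17vw − 144v^2w − 72v^3 − 72v^2 − 20w^2 − 10vw − 10w − 2w^3 − vw^2 − w^2 − 32w − 16v − 16    [distributive law]
= 171vw + 10v^2 + 66v + 33vw^2 − 127v^2w − 72v^3 − 21w^2 − 42w − 2w^3 − 16    [combine like terms]

171vw + 10v^2 + 66v + 33vw^2 − 127v^2w − 72v^3 − 21w^2 − 42w − 2w^3 − 16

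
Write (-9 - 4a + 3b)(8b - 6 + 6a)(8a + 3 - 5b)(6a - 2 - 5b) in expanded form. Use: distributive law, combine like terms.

-2128a^2b - 3726ab + 5668ab^2 + 270b + 1656b^2 - 2370b^3 + 2676a^2 + 288a - 324 - 1488a^3 + 1008a^3b + 1532a^2b^2 - 2030ab^3 - 1152a^4 + 600b^4

(-9 - 4a + 3b)(8b - 6 + 6a)(8a + 3 - 5b)(6a - 2 - 5b)
= (-72b + 54 - 54a - 32ab + 24a - 24a^2 + 24b^2 - 18b + 18ab)(8a + 3 - 5b)(6a - 2 - 5b)    [distributive law]
= (-90b + 54 - 30a - 14ab - 24a^2 + 24b^2)(8a + 3 - 5b)(6a - 2 - 5b)    [combine like terms]
= (-720ab - 270b + 450b^2 + 432a + 162 - 270b - 240a^2 - 90a + 150ab - 112a^2b - 42ab + 70ab^2 - 192a^3 - 72a^2 + 120a^2b + 192ab^2 + 72b^2 - 120b^3)(6a - 2 - 5b)    [distributive law]
= (-612ab - 540b + 522b^2 + 342a + 162 - 312a^2 + 8a^2b + 262ab^2 - 192a^3 - 120b^3)(6a - 2 - 5b)    [combine like terms]
= -3672a^2b + 1224ab + 3060ab^2 - 3240ab + 1080b + 2700b^2 + 3132ab^2 - 1044b^2 - 2610b^3 + 2052a^2 - 684a - 1710ab + 972a - 324 - 810b - 1872a^3 + 624a^2 + 1560a^2b + 48a^3b - 16a^2b - 40a^2b^2 + 1572a^2b^2 - 524ab^2 - 1310ab^3 - 1152a^4 + 384a^3 + 960a^3b - 720ab^3 + 240b^3 + 600b^4    [distributive law]
= -2128a^2b - 3726ab + 5668ab^2 + 270b + 1656b^2 - 2370b^3 + 2676a^2 + 288a - 324 - 1488a^3 + 1008a^3b + 1532a^2b^2 - 2030ab^3 - 1152a^4 + 600b^4    [combine like terms]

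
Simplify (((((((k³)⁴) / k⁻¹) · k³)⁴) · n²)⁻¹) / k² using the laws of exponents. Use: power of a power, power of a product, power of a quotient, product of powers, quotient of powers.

k⁻⁶⁶n⁻²

(((((((k³)⁴) / k⁻¹) · k³)⁴) · n²)⁻¹) / k²
= (((((((k³)⁴) / k⁻¹) · k³)⁴)⁻¹) · ((n²)⁻¹)) / k²    [power of a product]
= ((((((k³)⁴) / k⁻¹) · k³)⁻⁴) · ((n²)⁻¹)) / k²    [power of a power]
= ((((((k³)⁴) / k⁻¹)⁻⁴) · ((k³)⁻⁴)) · ((n²)⁻¹)) / k²    [power of a product]
= ((((((k³)⁴)⁻⁴) / ((k⁻¹)⁻⁴)) · ((k³)⁻⁴)) · ((n²)⁻¹)) / k²    [power of a quotient]
= (((((k³)⁻¹⁶) / ((k⁻¹)⁻⁴)) · ((k³)⁻⁴)) · ((n²)⁻¹)) / k²    [power of a power]
= (((k⁻⁴⁸ / ((k⁻¹)⁻⁴)) · ((k³)⁻⁴)) · ((n²)⁻¹)) / k²    [power of a power]
= (((k⁻⁴⁸ / k⁴) · ((k³)⁻⁴)) · ((n²)⁻¹)) / k²    [power of a power]
= ((k⁻⁵² · ((k³)⁻⁴)) · ((n²)⁻¹)) / k²    [quotient of powers]
= ((k⁻⁵² · k⁻¹²) · ((n²)⁻¹)) / k²    [power of a power]
= (k⁻⁶⁴ · ((n²)⁻¹)) / k²    [product of powers]
= (k⁻⁶⁴ · n⁻²) / k²    [power of a power]
= k⁻⁶⁶n⁻²    [quotient of powers]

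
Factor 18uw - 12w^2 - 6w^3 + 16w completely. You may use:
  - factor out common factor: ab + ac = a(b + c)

18uw - 12w^2 - 6w^3 + 16w
= 2(9uw - 6w^2 - 3w^3 + 8w)    [factor out 2]
= 2w(9u - 6w - 3w^2 + 8)    [factor out w]

2w(9u - 6w - 3w^2 + 8)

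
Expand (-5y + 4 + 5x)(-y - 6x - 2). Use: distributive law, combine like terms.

(-5y + 4 + 5x)(-y - 6x - 2)
= 5y² + 30xy + 10y - 4y - 24x - 8 - 5xy - 30x² - 10x    [distributive law]
= 5y² + 25xy + 6y - 34x - 8 - 30x²    [combine like terms]

5y² + 25xy + 6y - 34x - 8 - 30x²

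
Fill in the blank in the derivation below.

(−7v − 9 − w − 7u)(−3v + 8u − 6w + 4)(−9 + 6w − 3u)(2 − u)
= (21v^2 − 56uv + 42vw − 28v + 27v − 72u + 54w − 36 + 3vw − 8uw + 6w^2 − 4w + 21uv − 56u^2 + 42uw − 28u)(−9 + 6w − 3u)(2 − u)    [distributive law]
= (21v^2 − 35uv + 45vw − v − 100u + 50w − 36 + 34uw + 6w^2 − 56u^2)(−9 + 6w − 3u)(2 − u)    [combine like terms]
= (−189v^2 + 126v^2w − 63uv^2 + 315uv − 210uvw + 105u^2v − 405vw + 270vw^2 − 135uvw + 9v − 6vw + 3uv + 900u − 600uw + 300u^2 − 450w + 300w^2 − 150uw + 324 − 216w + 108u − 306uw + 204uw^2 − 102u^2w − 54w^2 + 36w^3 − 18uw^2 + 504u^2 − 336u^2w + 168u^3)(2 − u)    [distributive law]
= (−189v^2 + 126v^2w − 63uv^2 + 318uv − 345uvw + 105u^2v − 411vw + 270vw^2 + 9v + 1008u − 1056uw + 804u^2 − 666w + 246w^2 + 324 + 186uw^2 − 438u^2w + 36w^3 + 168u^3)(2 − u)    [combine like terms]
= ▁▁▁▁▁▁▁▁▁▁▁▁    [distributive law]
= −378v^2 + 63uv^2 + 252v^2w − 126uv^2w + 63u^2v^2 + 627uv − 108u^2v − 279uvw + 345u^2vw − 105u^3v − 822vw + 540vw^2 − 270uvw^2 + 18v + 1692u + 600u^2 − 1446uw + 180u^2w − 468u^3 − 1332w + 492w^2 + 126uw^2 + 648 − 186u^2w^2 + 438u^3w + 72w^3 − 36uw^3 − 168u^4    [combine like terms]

Applying distributive law to the line above:

−378v^2 + 189uv^2 + 252v^2w − 126uv^2w − 126uv^2 + 63u^2v^2 + 636uv − 318u^2v − 690uvw + 345u^2vw + 210u^2v − 105u^3v − 822vw + 411uvw + 540vw^2 − 270uvw^2 + 18v − 9uv + 2016u − 1008u^2 − 2112uw + 1056u^2w + 1608u^2 − 804u^3 − 1332w + 666uw + 492w^2 − 246uw^2 + 648 − 324u + 372uw^2 − 186u^2w^2 − 876u^2w + 438u^3w + 72w^3 − 36uw^3 + 336u^3 − 168u^4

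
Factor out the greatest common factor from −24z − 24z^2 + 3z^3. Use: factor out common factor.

−24z − 24z^2 + 3z^3
= 3(−8z − 8z^2 + z^3)    [factor out 3]
= 3z(−8 − 8z + z^2)    [factor out z]

3z(−8 − 8z + z^2)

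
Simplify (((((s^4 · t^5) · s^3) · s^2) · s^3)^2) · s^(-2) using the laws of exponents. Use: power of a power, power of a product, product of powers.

s^22·t^10

(((((s^4 · t^5) · s^3) · s^2) · s^3)^2) · s^(-2)
= (((((s^4 · t^5) · s^3) · s^2)^2) · ((s^3)^2)) · s^(-2)    [power of a product]
= (((((s^4 · t^5) · s^3)^2) · ((s^2)^2)) · ((s^3)^2)) · s^(-2)    [power of a product]
= (((((s^4 · t^5)^2) · ((s^3)^2)) · ((s^2)^2)) · ((s^3)^2)) · s^(-2)    [power of a product]
= ((((((s^4)^2) · ((t^5)^2)) · ((s^3)^2)) · ((s^2)^2)) · ((s^3)^2)) · s^(-2)    [power of a product]
= ((((s^8 · ((t^5)^2)) · ((s^3)^2)) · ((s^2)^2)) · ((s^3)^2)) · s^(-2)    [power of a power]
= ((((s^8 · t^10) · ((s^3)^2)) · ((s^2)^2)) · ((s^3)^2)) · s^(-2)    [power of a power]
= ((((s^8 · t^10) · s^6) · ((s^2)^2)) · ((s^3)^2)) · s^(-2)    [power of a power]
= ((((s^8 · t^10) · s^6) · s^4) · ((s^3)^2)) · s^(-2)    [power of a power]
= ((((s^8 · t^10) · s^6) · s^4) · s^6) · s^(-2)    [power of a power]
= s^22·t^10    [product of powers]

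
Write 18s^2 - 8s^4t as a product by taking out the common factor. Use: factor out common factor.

2s^2(9 - 4s^2t)

18s^2 - 8s^4t
= 2(9s^2 - 4s^4t)    [factor out 2]
= 2s^2(9 - 4s^2t)    [factor out s^2]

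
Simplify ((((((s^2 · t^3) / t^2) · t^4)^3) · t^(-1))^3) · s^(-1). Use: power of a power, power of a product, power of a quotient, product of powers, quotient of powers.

s^17t^42

((((((s^2 · t^3) / t^2) · t^4)^3) · t^(-1))^3) · s^(-1)
= ((((((s^2 · t^3) / t^2) · t^4)^3)^3) · ((t^(-1))^3)) · s^(-1)    [power of a product]
= (((((s^2 · t^3) / t^2) · t^4)^9) · ((t^(-1))^3)) · s^(-1)    [power of a power]
= (((((s^2 · t^3) / t^2)^9) · ((t^4)^9)) · ((t^(-1))^3)) · s^(-1)    [power of a product]
= (((((s^2 · t^3)^9) / ((t^2)^9)) · ((t^4)^9)) · ((t^(-1))^3)) · s^(-1)    [power of a quotient]
= ((((((s^2)^9) · ((t^3)^9)) / ((t^2)^9)) · ((t^4)^9)) · ((t^(-1))^3)) · s^(-1)    [power of a product]
= ((((s^18 · ((t^3)^9)) / ((t^2)^9)) · ((t^4)^9)) · ((t^(-1))^3)) · s^(-1)    [power of a power]
= ((((s^18 · t^27) / ((t^2)^9)) · ((t^4)^9)) · ((t^(-1))^3)) · s^(-1)    [power of a power]
= ((((s^18 · t^27) / t^18) · ((t^4)^9)) · ((t^(-1))^3)) · s^(-1)    [power of a power]
= ((((s^18 · t^27) / t^18) · t^36) · ((t^(-1))^3)) · s^(-1)    [power of a power]
= ((((s^18 · t^27) / t^18) · t^36) · t^(-3)) · s^(-1)    [power of a power]
= s^17t^42    [quotient of powers; product of powers]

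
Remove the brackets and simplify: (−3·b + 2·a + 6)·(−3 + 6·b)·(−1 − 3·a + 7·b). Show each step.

−171·b − 189·a·b + 333·b² + 138·a·b² − 126·b³ + 60·a + 18·a² − 36·a²·b + 18

(−3·b + 2·a + 6)·(−3 + 6·b)·(−1 − 3·a + 7·b)
= (9·b − 18·b² − 6·a + 12·a·b − 18 + 36·b)·(−1 − 3·a + 7·b)    [distributive law]
= (45·b − 18·b² − 6·a + 12·a·b − 18)·(−1 − 3·a + 7·b)    [combine like terms]
= −45·b − 135·a·b + 315·b² + 18·b² + 54·a·b² − 126·b³ + 6·a + 18·a² − 42·a·b − 12·a·b − 36·a²·b + 84·a·b² + 18 + 54·a − 126·b    [distributive law]
= −171·b − 189·a·b + 333·b² + 138·a·b² − 126·b³ + 60·a + 18·a² − 36·a²·b + 18    [combine like terms]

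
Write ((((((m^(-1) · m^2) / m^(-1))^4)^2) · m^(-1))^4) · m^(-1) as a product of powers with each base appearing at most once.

((((((m^(-1) · m^2) / m^(-1))^4)^2) · m^(-1))^4) · m^(-1)
= ((((((m^(-1) · m^2) / m^(-1))^4)^2)^4) · ((m^(-1))^4)) · m^(-1)    [power of a product]
= (((((m^(-1) · m^2) / m^(-1))^4)^8) · ((m^(-1))^4)) · m^(-1)    [power of a power]
= ((((m^(-1) · m^2) / m^(-1))^32) · ((m^(-1))^4)) · m^(-1)    [power of a power]
= ((((m^(-1) · m^2)^32) / ((m^(-1))^32)) · ((m^(-1))^4)) · m^(-1)    [power of a quotient]
= (((((m^(-1))^32) · ((m^2)^32)) / ((m^(-1))^32)) · ((m^(-1))^4)) · m^(-1)    [power of a product]
= (((m^(-32) · ((m^2)^32)) / ((m^(-1))^32)) · ((m^(-1))^4)) · m^(-1)    [power of a power]
= (((m^(-32) · m^64) / ((m^(-1))^32)) · ((m^(-1))^4)) · m^(-1)    [power of a power]
= ((m^32 / ((m^(-1))^32)) · ((m^(-1))^4)) · m^(-1)    [product of powers]
= ((m^32 / m^(-32)) · ((m^(-1))^4)) · m^(-1)    [power of a power]
= (m^64 · ((m^(-1))^4)) · m^(-1)    [quotient of powers]
= (m^64 · m^(-4)) · m^(-1)    [power of a power]
= m^60 · m^(-1)    [product of powers]
= m^59    [product of powers]

m^59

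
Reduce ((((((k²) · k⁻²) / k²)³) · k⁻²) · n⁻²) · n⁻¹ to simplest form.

k⁻⁸n⁻³

((((((k²) · k⁻²) / k²)³) · k⁻²) · n⁻²) · n⁻¹
= ((((((k²) · k⁻²)³) / ((k²)³)) · k⁻²) · n⁻²) · n⁻¹    [power of a quotient]
= ((((((k²)³) · ((k⁻²)³)) / ((k²)³)) · k⁻²) · n⁻²) · n⁻¹    [power of a product]
= (((((k⁶) · ((k⁻²)³)) / ((k²)³)) · k⁻²) · n⁻²) · n⁻¹    [power of a power]
= ((((k⁶ · k⁻⁶) / ((k²)³)) · k⁻²) · n⁻²) · n⁻¹    [power of a power]
= (((k⁰ / ((k²)³)) · k⁻²) · n⁻²) · n⁻¹    [product of powers]
= (((k⁰ / k⁶) · k⁻²) · n⁻²) · n⁻¹    [power of a power]
= ((k⁻⁶ · k⁻²) · n⁻²) · n⁻¹    [quotient of powers]
= (k⁻⁸ · n⁻²) · n⁻¹    [product of powers]
= k⁻⁸n⁻³    [product of powers]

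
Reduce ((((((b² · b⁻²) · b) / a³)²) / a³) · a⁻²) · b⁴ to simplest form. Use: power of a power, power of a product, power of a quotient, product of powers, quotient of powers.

a⁻¹¹·b⁶

((((((b² · b⁻²) · b) / a³)²) / a³) · a⁻²) · b⁴
= ((((((b² · b⁻²) · b)²) / ((a³)²)) / a³) · a⁻²) · b⁴    [power of a quotient]
= ((((((b² · b⁻²)²) · (b²)) / ((a³)²)) / a³) · a⁻²) · b⁴    [power of a product]
= (((((((b²)²) · ((b⁻²)²)) · (b²)) / ((a³)²)) / a³) · a⁻²) · b⁴    [power of a product]
= (((((b⁴ · ((b⁻²)²)) · (b²)) / ((a³)²)) / a³) · a⁻²) · b⁴    [power of a power]
= (((((b⁴ · b⁻⁴) · (b²)) / ((a³)²)) / a³) · a⁻²) · b⁴    [power of a power]
= ((((b⁰ · (b²)) / ((a³)²)) / a³) · a⁻²) · b⁴    [product of powers]
= (((b² / ((a³)²)) / a³) · a⁻²) · b⁴    [product of powers]
= (((b² / a⁶) / a³) · a⁻²) · b⁴    [power of a power]
= a⁻¹¹·b⁶    [quotient of powers; product of powers]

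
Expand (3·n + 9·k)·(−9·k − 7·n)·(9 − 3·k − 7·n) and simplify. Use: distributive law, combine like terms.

−810·k·n + 837·k^2·n + 693·k·n^2 − 189·n^2 + 147·n^3 − 729·k^2 + 243·k^3

(3·n + 9·k)·(−9·k − 7·n)·(9 − 3·k − 7·n)
= (−27·k·n − 21·n^2 − 81·k^2 − 63·k·n)·(9 − 3·k − 7·n)    [distributive law]
= (−90·k·n − 21·n^2 − 81·k^2)·(9 − 3·k − 7·n)    [combine like terms]
= −810·k·n + 270·k^2·n + 630·k·n^2 − 189·n^2 + 63·k·n^2 + 147·n^3 − 729·k^2 + 243·k^3 + 567·k^2·n    [distributive law]
= −810·k·n + 837·k^2·n + 693·k·n^2 − 189·n^2 + 147·n^3 − 729·k^2 + 243·k^3    [combine like terms]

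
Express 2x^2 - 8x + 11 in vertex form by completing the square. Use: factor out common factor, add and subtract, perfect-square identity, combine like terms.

2x^2 - 8x + 11
= 2(x^2 - 4x) + 11    [factor out 2 from the x-terms]
= 2(x^2 - 4x + 4 - 4) + 11    [add and subtract 4 inside the bracket]
= 2(x - 2)^2 - 8 + 11    [perfect-square identity]
= 2(x - 2)^2 + 3    [combine constants]

2(x - 2)^2 + 3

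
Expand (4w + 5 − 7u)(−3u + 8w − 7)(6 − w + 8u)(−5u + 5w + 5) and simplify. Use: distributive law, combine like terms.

895u²w − 1010uw² − 2645uw − 4445u²w² + 1780uw³ + 3665u³w + 740w³ + 1435w² − 160w⁴ − 515w + 2370u² + 670u − 1150u³ − 1050 − 840u⁴

(4w + 5 − 7u)(−3u + 8w − 7)(6 − w + 8u)(−5u + 5w + 5)
= (−12uw + 32w² − 28w − 15u + 40w − 35 + 21u² − 56uw + 49u)(6 − w + 8u)(−5u + 5w + 5)    [distributive law]
= (−68uw + 32w² + 12w + 34u − 35 + 21u²)(6 − w + 8u)(−5u + 5w + 5)    [combine like terms]
= (−408uw + 68uw² − 544u²w + 192w² − 32w³ + 256uw² + 72w − 12w² + 96uw + 204u − 34uw + 272u² − 210 + 35w − 280u + 126u² − 21u²w + 168u³)(−5u + 5w + 5)    [distributive law]
= (−346uw + 324uw² − 565u²w + 180w² − 32w³ + 107w − 76u + 398u² − 210 + 168u³)(−5u + 5w + 5)    [combine like terms]
= 1730u²w − 1730uw² − 1730uw − 1620u²w² + 1620uw³ + 1620uw² + 2825u³w − 2825u²w² − 2825u²w − 900uw² + 900w³ + 900w² + 160uw³ − 160w⁴ − 160w³ − 535uw + 535w² + 535w + 380u² − 380uw − 380u − 1990u³ + 1990u²w + 1990u² + 1050u − 1050w − 1050 − 840u⁴ + 840u³w + 840u³    [distributive law]
= 895u²w − 1010uw² − 2645uw − 4445u²w² + 1780uw³ + 3665u³w + 740w³ + 1435w² − 160w⁴ − 515w + 2370u² + 670u − 1150u³ − 1050 − 840u⁴    [combine like terms]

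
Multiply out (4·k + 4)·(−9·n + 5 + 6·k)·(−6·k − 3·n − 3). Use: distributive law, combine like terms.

(4·k + 4)·(−9·n + 5 + 6·k)·(−6·k − 3·n − 3)
= (−36·k·n + 20·k + 24·k^2 − 36·n + 20 + 24·k)·(−6·k − 3·n − 3)    [distributive law]
= (−36·k·n + 44·k + 24·k^2 − 36·n + 20)·(−6·k − 3·n − 3)    [combine like terms]
= 216·k^2·n + 108·k·n^2 + 108·k·n − 264·k^2 − 132·k·n − 132·k − 144·k^3 − 72·k^2·n − 72·k^2 + 216·k·n + 108·n^2 + 108·n − 120·k − 60·n − 60    [distributive law]
= 144·k^2·n + 108·k·n^2 + 192·k·n − 336·k^2 − 252·k − 144·k^3 + 108·n^2 + 48·n − 60    [combine like terms]

144·k^2·n + 108·k·n^2 + 192·k·n − 336·k^2 − 252·k − 144·k^3 + 108·n^2 + 48·n − 60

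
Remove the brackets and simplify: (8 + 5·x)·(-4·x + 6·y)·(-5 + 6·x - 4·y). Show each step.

(8 + 5·x)·(-4·x + 6·y)·(-5 + 6·x - 4·y)
= (-32·x + 48·y - 20·x^2 + 30·x·y)·(-5 + 6·x - 4·y)    [distributive law]
= 160·x - 192·x^2 + 128·x·y - 240·y + 288·x·y - 192·y^2 + 100·x^2 - 120·x^3 + 80·x^2·y - 150·x·y + 180·x^2·y - 120·x·y^2    [distributive law]
= 160·x - 92·x^2 + 266·x·y - 240·y - 192·y^2 - 120·x^3 + 260·x^2·y - 120·x·y^2    [combine like terms]

160·x - 92·x^2 + 266·x·y - 240·y - 192·y^2 - 120·x^3 + 260·x^2·y - 120·x·y^2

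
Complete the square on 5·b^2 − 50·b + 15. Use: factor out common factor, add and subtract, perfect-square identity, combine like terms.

5·b^2 − 50·b + 15
= 5(b^2 − 10·b) + 15    [factor out 5 from the b-terms]
= 5(b^2 − 10·b + 25 − 25) + 15    [add and subtract 25 inside the bracket]
= 5(b − 5)^2 − 125 + 15    [perfect-square identity]
= 5(b − 5)^2 − 110    [combine constants]

5(b − 5)^2 − 110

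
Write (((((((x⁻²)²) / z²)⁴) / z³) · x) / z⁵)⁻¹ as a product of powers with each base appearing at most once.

x¹⁵·z¹⁶

(((((((x⁻²)²) / z²)⁴) / z³) · x) / z⁵)⁻¹
= (((((((x⁻²)²) / z²)⁴) / z³) · x)⁻¹) / ((z⁵)⁻¹)    [power of a quotient]
= (((((((x⁻²)²) / z²)⁴) / z³)⁻¹) · (x⁻¹)) / ((z⁵)⁻¹)    [power of a product]
= (((((((x⁻²)²) / z²)⁴)⁻¹) / ((z³)⁻¹)) · (x⁻¹)) / ((z⁵)⁻¹)    [power of a quotient]
= ((((((x⁻²)²) / z²)⁻⁴) / ((z³)⁻¹)) · (x⁻¹)) / ((z⁵)⁻¹)    [power of a power]
= ((((((x⁻²)²)⁻⁴) / ((z²)⁻⁴)) / ((z³)⁻¹)) · (x⁻¹)) / ((z⁵)⁻¹)    [power of a quotient]
= (((((x⁻²)⁻⁸) / ((z²)⁻⁴)) / ((z³)⁻¹)) · (x⁻¹)) / ((z⁵)⁻¹)    [power of a power]
= (((x¹⁶ / ((z²)⁻⁴)) / ((z³)⁻¹)) · (x⁻¹)) / ((z⁵)⁻¹)    [power of a power]
= (((x¹⁶ / z⁻⁸) / ((z³)⁻¹)) · (x⁻¹)) / ((z⁵)⁻¹)    [power of a power]
= (((x¹⁶ / z⁻⁸) / z⁻³) · (x⁻¹)) / ((z⁵)⁻¹)    [power of a power]
= (((x¹⁶ / z⁻⁸) / z⁻³) · x⁻¹) / z⁻⁵    [power of a power]
= x¹⁵·z¹⁶    [quotient of powers; product of powers]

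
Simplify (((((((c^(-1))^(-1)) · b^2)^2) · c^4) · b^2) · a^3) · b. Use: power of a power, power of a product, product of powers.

(((((((c^(-1))^(-1)) · b^2)^2) · c^4) · b^2) · a^3) · b
= (((((((c^(-1))^(-1))^2) · ((b^2)^2)) · c^4) · b^2) · a^3) · b    [power of a product]
= ((((((c^(-1))^(-2)) · ((b^2)^2)) · c^4) · b^2) · a^3) · b    [power of a power]
= ((((c^2 · ((b^2)^2)) · c^4) · b^2) · a^3) · b    [power of a power]
= ((((c^2 · b^4) · c^4) · b^2) · a^3) · b    [power of a power]
= a^3b^7c^6    [product of powers]

a^3b^7c^6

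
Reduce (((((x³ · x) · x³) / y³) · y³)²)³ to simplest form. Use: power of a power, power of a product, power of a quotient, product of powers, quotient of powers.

(((((x³ · x) · x³) / y³) · y³)²)³
= ((((x³ · x) · x³) / y³) · y³)⁶    [power of a power]
= ((((x³ · x) · x³) / y³)⁶) · ((y³)⁶)    [power of a product]
= ((((x³ · x) · x³)⁶) / ((y³)⁶)) · ((y³)⁶)    [power of a quotient]
= ((((x³ · x)⁶) · ((x³)⁶)) / ((y³)⁶)) · ((y³)⁶)    [power of a product]
= (((((x³)⁶) · (x⁶)) · ((x³)⁶)) / ((y³)⁶)) · ((y³)⁶)    [power of a product]
= (((x¹⁸ · (x⁶)) · ((x³)⁶)) / ((y³)⁶)) · ((y³)⁶)    [power of a power]
= ((x²⁴ · ((x³)⁶)) / ((y³)⁶)) · ((y³)⁶)    [product of powers]
= ((x²⁴ · x¹⁸) / ((y³)⁶)) · ((y³)⁶)    [power of a power]
= (x⁴² / ((y³)⁶)) · ((y³)⁶)    [product of powers]
= (x⁴² / y¹⁸) · ((y³)⁶)    [power of a power]
= (x⁴² / y¹⁸) · y¹⁸    [power of a power]
= x⁴²    [quotient of powers]

x⁴²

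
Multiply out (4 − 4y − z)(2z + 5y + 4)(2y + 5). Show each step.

−57yz + 20z − 92y² + 52y + 80 − 26y²z − 40y³ − 4yz² − 10z²

(4 − 4y − z)(2z + 5y + 4)(2y + 5)
= (8z + 20y + 16 − 8yz − 20y² − 16y − 2z² − 5yz − 4z)(2y + 5)    [distributive law]
= (4z + 4y + 16 − 13yz − 20y² − 2z²)(2y + 5)    [combine like terms]
= 8yz + 20z + 8y² + 20y + 32y + 80 − 26y²z − 65yz − 40y³ − 100y² − 4yz² − 10z²    [distributive law]
= −57yz + 20z − 92y² + 52y + 80 − 26y²z − 40y³ − 4yz² − 10z²    [combine like terms]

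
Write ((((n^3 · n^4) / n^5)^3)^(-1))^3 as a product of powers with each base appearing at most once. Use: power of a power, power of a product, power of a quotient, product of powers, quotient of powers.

((((n^3 · n^4) / n^5)^3)^(-1))^3
= (((n^3 · n^4) / n^5)^3)^(-3)    [power of a power]
= ((n^3 · n^4) / n^5)^(-9)    [power of a power]
= ((n^3 · n^4)^(-9)) / ((n^5)^(-9))    [power of a quotient]
= (((n^3)^(-9)) · ((n^4)^(-9))) / ((n^5)^(-9))    [power of a product]
= (n^(-27) · ((n^4)^(-9))) / ((n^5)^(-9))    [power of a power]
= (n^(-27) · n^(-36)) / ((n^5)^(-9))    [power of a power]
= n^(-63) / ((n^5)^(-9))    [product of powers]
= n^(-63) / n^(-45)    [power of a power]
= n^(-18)    [quotient of powers]

n^(-18)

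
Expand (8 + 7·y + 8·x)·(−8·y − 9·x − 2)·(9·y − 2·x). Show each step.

(8 + 7·y + 8·x)·(−8·y − 9·x − 2)·(9·y − 2·x)
= (−64·y − 72·x − 16 − 56·y^2 − 63·x·y − 14·y − 64·x·y − 72·x^2 − 16·x)·(9·y − 2·x)    [distributive law]
= (−78·y − 88·x − 16 − 56·y^2 − 127·x·y − 72·x^2)·(9·y − 2·x)    [combine like terms]
= −702·y^2 + 156·x·y − 792·x·y + 176·x^2 − 144·y + 32·x − 504·y^3 + 112·x·y^2 − 1143·x·y^2 + 254·x^2·y − 648·x^2·y + 144·x^3    [distributive law]
= −702·y^2 − 636·x·y + 176·x^2 − 144·y + 32·x − 504·y^3 − 1031·x·y^2 − 394·x^2·y + 144·x^3    [combine like terms]

−702·y^2 − 636·x·y + 176·x^2 − 144·y + 32·x − 504·y^3 − 1031·x·y^2 − 394·x^2·y + 144·x^3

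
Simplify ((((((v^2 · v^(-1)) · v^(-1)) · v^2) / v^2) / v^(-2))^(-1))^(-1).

((((((v^2 · v^(-1)) · v^(-1)) · v^2) / v^2) / v^(-2))^(-1))^(-1)
= (((((v^2 · v^(-1)) · v^(-1)) · v^2) / v^2) / v^(-2))^1    [power of a power]
= (((((v^2 · v^(-1)) · v^(-1)) · v^2) / v^2)^1) / ((v^(-2))^1)    [power of a quotient]
= (((((v^2 · v^(-1)) · v^(-1)) · v^2)^1) / ((v^2)^1)) / ((v^(-2))^1)    [power of a quotient]
= (((((v^2 · v^(-1)) · v^(-1))^1) · ((v^2)^1)) / ((v^2)^1)) / ((v^(-2))^1)    [power of a product]
= (((((v^2 · v^(-1))^1) · ((v^(-1))^1)) · ((v^2)^1)) / ((v^2)^1)) / ((v^(-2))^1)    [power of a product]
= ((((((v^2)^1) · ((v^(-1))^1)) · ((v^(-1))^1)) · ((v^2)^1)) / ((v^2)^1)) / ((v^(-2))^1)    [power of a product]
= ((((v^2 · ((v^(-1))^1)) · ((v^(-1))^1)) · ((v^2)^1)) / ((v^2)^1)) / ((v^(-2))^1)    [power of a power]
= ((((v^2 · v^(-1)) · ((v^(-1))^1)) · ((v^2)^1)) / ((v^2)^1)) / ((v^(-2))^1)    [power of a power]
= (((v · ((v^(-1))^1)) · ((v^2)^1)) / ((v^2)^1)) / ((v^(-2))^1)    [product of powers]
= (((v · v^(-1)) · ((v^2)^1)) / ((v^2)^1)) / ((v^(-2))^1)    [power of a power]
= ((v^0 · ((v^2)^1)) / ((v^2)^1)) / ((v^(-2))^1)    [product of powers]
= ((v^0 · v^2) / ((v^2)^1)) / ((v^(-2))^1)    [power of a power]
= (v^2 / ((v^2)^1)) / ((v^(-2))^1)    [product of powers]
= (v^2 / v^2) / ((v^(-2))^1)    [power of a power]
= v^0 / ((v^(-2))^1)    [quotient of powers]
= v^0 / v^(-2)    [power of a power]
= v^2    [quotient of powers]

v^2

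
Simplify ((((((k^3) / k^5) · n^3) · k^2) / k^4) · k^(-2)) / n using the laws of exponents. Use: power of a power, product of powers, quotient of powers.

((((((k^3) / k^5) · n^3) · k^2) / k^4) · k^(-2)) / n
= ((((k^(-2) · n^3) · k^2) / k^4) · k^(-2)) / n    [quotient of powers]
= k^(-6)n^2    [quotient of powers; product of powers]

k^(-6)n^2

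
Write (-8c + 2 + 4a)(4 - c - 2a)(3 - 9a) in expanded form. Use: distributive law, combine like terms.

-102c + 342ac + 24c² - 72ac² - 108a²c + 24 - 36a - 132a² + 72a³

(-8c + 2 + 4a)(4 - c - 2a)(3 - 9a)
= (-32c + 8c² + 16ac + 8 - 2c - 4a + 16a - 4ac - 8a²)(3 - 9a)    [distributive law]
= (-34c + 8c² + 12ac + 8 + 12a - 8a²)(3 - 9a)    [combine like terms]
= -102c + 306ac + 24c² - 72ac² + 36ac - 108a²c + 24 - 72a + 36a - 108a² - 24a² + 72a³    [distributive law]
= -102c + 342ac + 24c² - 72ac² - 108a²c + 24 - 36a - 132a² + 72a³    [combine like terms]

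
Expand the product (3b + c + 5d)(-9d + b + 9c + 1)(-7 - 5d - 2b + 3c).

(3b + c + 5d)(-9d + b + 9c + 1)(-7 - 5d - 2b + 3c)
= (-27bd + 3b^2 + 27bc + 3b - 9cd + bc + 9c^2 + c - 45d^2 + 5bd + 45cd + 5d)(-7 - 5d - 2b + 3c)    [distributive law]
= (-22bd + 3b^2 + 28bc + 3b + 36cd + 9c^2 + c - 45d^2 + 5d)(-7 - 5d - 2b + 3c)    [combine like terms]
= 154bd + 110bd^2 + 44b^2d - 66bcd - 21b^2 - 15b^2d - 6b^3 + 9b^2c - 196bc - 140bcd - 56b^2c + 84bc^2 - 21b - 15bd - 6b^2 + 9bc - 252cd - 180cd^2 - 72bcd + 108c^2d - 63c^2 - 45c^2d - 18bc^2 + 27c^3 - 7c - 5cd - 2bc + 3c^2 + 315d^2 + 225d^3 + 90bd^2 - 135cd^2 - 35d - 25d^2 - 10bd + 15cd    [distributive law]
= 129bd + 200bd^2 + 29b^2d - 278bcd - 27b^2 - 6b^3 - 47b^2c - 189bc + 66bc^2 - 21b - 242cd - 315cd^2 + 63c^2d - 60c^2 + 27c^3 - 7c + 290d^2 + 225d^3 - 35d    [combine like terms]

129bd + 200bd^2 + 29b^2d - 278bcd - 27b^2 - 6b^3 - 47b^2c - 189bc + 66bc^2 - 21b - 242cd - 315cd^2 + 63c^2d - 60c^2 + 27c^3 - 7c + 290d^2 + 225d^3 - 35d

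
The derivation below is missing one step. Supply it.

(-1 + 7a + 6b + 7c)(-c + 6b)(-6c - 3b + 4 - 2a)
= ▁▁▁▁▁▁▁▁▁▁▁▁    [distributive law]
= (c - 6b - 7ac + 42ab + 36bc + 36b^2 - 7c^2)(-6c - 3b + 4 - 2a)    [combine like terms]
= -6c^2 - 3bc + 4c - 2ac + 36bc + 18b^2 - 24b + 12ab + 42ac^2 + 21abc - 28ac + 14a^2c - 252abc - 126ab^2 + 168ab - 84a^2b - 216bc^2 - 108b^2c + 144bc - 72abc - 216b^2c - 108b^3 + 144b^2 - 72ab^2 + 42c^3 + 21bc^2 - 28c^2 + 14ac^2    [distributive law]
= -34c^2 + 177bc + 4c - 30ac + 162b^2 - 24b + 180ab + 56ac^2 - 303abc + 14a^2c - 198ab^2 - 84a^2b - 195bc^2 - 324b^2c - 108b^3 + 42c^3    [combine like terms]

Applying distributive law to the line above:

(c - 6b - 7ac + 42ab - 6bc + 36b^2 - 7c^2 + 42bc)(-6c - 3b + 4 - 2a)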